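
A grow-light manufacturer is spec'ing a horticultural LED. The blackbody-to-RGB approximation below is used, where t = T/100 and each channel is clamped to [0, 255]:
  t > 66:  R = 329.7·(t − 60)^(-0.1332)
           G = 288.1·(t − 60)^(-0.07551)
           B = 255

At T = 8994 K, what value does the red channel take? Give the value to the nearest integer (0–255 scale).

210

t = 8994/100 = 89.94; the t > 66 branch applies.
R = 329.7·(89.94 − 60)^(-0.1332) = 329.7·29.94^(-0.1332) = 329.7·0.63586 = 209.644.
Rounded: 210.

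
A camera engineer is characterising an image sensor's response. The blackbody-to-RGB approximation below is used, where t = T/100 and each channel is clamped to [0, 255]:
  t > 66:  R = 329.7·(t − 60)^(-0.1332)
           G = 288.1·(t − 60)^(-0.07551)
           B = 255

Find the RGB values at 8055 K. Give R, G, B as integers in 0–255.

R=220, G=229, B=255

t = 8055/100 = 80.55; the t > 66 branch applies.
R = 329.7·(80.55 − 60)^(-0.1332) = 329.7·20.55^(-0.1332) = 329.7·0.66855 = 220.421.
G = 288.1·(80.55 − 60)^(-0.07551) = 288.1·20.55^(-0.07551) = 288.1·0.79592 = 229.305.
B = 255 by definition for t > 66.
Rounded: (220, 229, 255).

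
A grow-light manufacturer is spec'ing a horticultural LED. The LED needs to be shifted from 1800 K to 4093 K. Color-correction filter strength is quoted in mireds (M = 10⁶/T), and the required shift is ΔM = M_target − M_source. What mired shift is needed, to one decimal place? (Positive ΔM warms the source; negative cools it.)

-311.2 mireds

M_source = 10⁶/1800 = 555.556; M_target = 10⁶/4093 = 244.320.
ΔM = 244.320 − 555.556 = -311.236 → -311.2 mireds, a cooling shift.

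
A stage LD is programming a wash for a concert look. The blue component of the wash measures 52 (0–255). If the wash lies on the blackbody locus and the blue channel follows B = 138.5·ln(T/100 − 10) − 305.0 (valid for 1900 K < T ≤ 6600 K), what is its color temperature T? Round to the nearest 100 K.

ln(t − 10) = (52 + 305.0) / 138.5 = 2.5776.
t − 10 = e^2.5776 = 13.166, so t = 23.166.
T = 100·t = 2317 K → 2300 K to the nearest 100 K.

2300 K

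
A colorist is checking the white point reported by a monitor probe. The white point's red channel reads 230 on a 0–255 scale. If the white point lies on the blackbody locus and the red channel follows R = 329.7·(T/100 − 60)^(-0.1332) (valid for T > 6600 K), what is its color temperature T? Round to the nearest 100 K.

7500 K

(t − 60)^(-0.1332) = 230/329.7 = 0.69760.
t − 60 = 0.69760^(1/-0.1332) = 0.69760^(-7.508) = 14.932, so t = 74.932.
T = 100·t = 7493 K → 7500 K to the nearest 100 K.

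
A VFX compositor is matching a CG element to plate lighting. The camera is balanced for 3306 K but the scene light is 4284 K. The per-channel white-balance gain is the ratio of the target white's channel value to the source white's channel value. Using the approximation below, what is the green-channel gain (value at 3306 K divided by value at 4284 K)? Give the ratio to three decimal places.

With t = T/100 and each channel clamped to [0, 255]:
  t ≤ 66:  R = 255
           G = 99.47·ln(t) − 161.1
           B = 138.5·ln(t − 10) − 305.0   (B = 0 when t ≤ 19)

At 4284 K (t = 42.84):
  G = 99.47·ln 42.84 − 161.1 = 99.47·3.7575 − 161.1 = 212.656.
At 3306 K (t = 33.06):
  G = 99.47·ln 33.06 − 161.1 = 99.47·3.4983 − 161.1 = 186.878.
Gain = 186.878 / 212.656 = 0.8788 → 0.879.

0.879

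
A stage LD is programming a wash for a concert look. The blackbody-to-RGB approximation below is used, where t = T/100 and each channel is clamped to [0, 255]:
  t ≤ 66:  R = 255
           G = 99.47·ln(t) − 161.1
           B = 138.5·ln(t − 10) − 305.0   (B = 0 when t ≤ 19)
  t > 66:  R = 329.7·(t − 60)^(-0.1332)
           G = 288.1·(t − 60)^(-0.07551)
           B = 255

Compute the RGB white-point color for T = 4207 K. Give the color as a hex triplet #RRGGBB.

t = 4207/100 = 42.07; the t ≤ 66 branch applies.
R = 255 by definition for t ≤ 66.
G = 99.47·ln 42.07 − 161.1 = 99.47·3.7393 − 161.1 = 210.852.
B = 138.5·ln(42.07 − 10) − 305.0 = 138.5·ln 32.07 − 305.0 = 138.5·3.4679 − 305.0 = 175.307.
Rounded: (255, 211, 175).
In hex: #FFD3AF.

#FFD3AF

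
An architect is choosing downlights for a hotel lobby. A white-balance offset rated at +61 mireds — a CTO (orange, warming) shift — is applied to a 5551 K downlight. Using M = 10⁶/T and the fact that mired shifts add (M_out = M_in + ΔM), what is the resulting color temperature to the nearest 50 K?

M_in = 10⁶/5551 = 180.15 mireds.
M_out = 180.15 + (+61) = 241.15 mireds.
T_out = 10⁶/241.15 = 4146.8 K → 4150 K.

4150 K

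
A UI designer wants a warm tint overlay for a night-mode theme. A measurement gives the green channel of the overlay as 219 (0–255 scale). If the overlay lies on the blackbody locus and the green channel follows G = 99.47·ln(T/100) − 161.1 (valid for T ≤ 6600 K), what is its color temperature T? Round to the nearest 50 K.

ln t = (219 + 161.1) / 99.47 = 3.8213.
t = e^3.8213 = 45.661.
T = 100·t = 4566 K → 4550 K to the nearest 50 K.

4550 K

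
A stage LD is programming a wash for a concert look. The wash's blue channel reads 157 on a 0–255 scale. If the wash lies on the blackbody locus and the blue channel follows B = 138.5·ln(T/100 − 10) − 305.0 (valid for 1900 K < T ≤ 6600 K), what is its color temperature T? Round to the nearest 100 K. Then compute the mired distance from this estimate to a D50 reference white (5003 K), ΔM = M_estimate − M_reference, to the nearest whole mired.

+63 mireds

ln(t − 10) = (157 + 305.0) / 138.5 = 3.3357.
t − 10 = e^3.3357 = 28.099, so t = 38.099.
T = 100·t = 3810 K → 3800 K to the nearest 100 K.
M_estimate = 10⁶/3800 = 263.16; M_reference = 10⁶/5003 = 199.88.
ΔM = 263.16 − 199.88 = 63.28 → +63 mireds.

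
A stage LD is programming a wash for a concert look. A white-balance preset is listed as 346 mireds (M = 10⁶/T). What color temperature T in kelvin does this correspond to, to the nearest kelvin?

2890 K

T = 10⁶ / 346 = 2890.17 K → 2890 K.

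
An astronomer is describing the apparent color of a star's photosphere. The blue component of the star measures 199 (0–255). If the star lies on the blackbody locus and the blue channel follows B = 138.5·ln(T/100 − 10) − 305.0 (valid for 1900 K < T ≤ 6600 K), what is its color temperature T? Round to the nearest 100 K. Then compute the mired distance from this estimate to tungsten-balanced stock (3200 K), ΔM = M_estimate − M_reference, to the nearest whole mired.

-104 mireds

ln(t − 10) = (199 + 305.0) / 138.5 = 3.6390.
t − 10 = e^3.6390 = 38.053, so t = 48.053.
T = 100·t = 4805 K → 4800 K to the nearest 100 K.
M_estimate = 10⁶/4800 = 208.33; M_reference = 10⁶/3200 = 312.50.
ΔM = 208.33 − 312.50 = -104.17 → -104 mireds.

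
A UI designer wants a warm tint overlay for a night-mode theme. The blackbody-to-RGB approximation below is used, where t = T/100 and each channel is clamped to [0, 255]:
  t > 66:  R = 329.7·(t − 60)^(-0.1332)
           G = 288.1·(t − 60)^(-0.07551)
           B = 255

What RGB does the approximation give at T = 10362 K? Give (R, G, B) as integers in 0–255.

t = 10362/100 = 103.62; the t > 66 branch applies.
R = 329.7·(103.62 − 60)^(-0.1332) = 329.7·43.62^(-0.1332) = 329.7·0.60478 = 199.394.
G = 288.1·(103.62 − 60)^(-0.07551) = 288.1·43.62^(-0.07551) = 288.1·0.75195 = 216.636.
B = 255 by definition for t > 66.
Rounded: (199, 217, 255).

(199, 217, 255)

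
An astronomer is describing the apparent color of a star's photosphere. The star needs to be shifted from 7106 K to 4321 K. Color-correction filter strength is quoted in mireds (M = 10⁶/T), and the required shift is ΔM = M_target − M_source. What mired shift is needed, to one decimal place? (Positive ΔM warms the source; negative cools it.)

M_source = 10⁶/7106 = 140.726; M_target = 10⁶/4321 = 231.428.
ΔM = 231.428 − 140.726 = 90.702 → +90.7 mireds, a warming shift.

+90.7 mireds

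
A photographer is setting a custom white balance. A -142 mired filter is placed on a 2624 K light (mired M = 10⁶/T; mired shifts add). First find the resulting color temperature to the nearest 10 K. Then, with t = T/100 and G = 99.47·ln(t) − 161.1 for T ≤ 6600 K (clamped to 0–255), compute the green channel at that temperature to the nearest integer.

210

M_in = 10⁶/2624 = 381.10; M_out = 381.10 + (-142) = 239.10.
T_out = 10⁶/239.10 = 4182.4 K → 4180 K; t = 41.8.
G = 99.47·ln 41.8 − 161.1 = 99.47·3.7329 − 161.1 = 210.211.
Rounded: 210.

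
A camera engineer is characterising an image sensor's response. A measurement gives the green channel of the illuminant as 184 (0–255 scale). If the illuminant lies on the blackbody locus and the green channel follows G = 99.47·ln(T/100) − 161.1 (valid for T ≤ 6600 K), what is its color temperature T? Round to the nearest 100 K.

ln t = (184 + 161.1) / 99.47 = 3.4694.
t = e^3.4694 = 32.117.
T = 100·t = 3212 K → 3200 K to the nearest 100 K.

3200 K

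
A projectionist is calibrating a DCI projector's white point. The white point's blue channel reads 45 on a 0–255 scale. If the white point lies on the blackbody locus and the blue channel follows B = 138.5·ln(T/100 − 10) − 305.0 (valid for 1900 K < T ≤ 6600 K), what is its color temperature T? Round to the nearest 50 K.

ln(t − 10) = (45 + 305.0) / 138.5 = 2.5271.
t − 10 = e^2.5271 = 12.517, so t = 22.517.
T = 100·t = 2252 K → 2250 K to the nearest 50 K.

2250 K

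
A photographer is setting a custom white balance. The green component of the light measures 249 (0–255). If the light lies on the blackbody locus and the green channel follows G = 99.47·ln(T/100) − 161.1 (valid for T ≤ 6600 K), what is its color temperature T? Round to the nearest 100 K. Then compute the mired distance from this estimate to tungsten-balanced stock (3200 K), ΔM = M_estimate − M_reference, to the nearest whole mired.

ln t = (249 + 161.1) / 99.47 = 4.1229.
t = e^4.1229 = 61.735.
T = 100·t = 6174 K → 6200 K to the nearest 100 K.
M_estimate = 10⁶/6200 = 161.29; M_reference = 10⁶/3200 = 312.50.
ΔM = 161.29 − 312.50 = -151.21 → -151 mireds.

-151 mireds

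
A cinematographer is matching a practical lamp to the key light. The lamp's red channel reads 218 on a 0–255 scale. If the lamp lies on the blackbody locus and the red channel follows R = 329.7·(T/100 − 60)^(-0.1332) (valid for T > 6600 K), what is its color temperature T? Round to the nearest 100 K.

(t − 60)^(-0.1332) = 218/329.7 = 0.66121.
t − 60 = 0.66121^(1/-0.1332) = 0.66121^(-7.508) = 22.326, so t = 82.326.
T = 100·t = 8233 K → 8200 K to the nearest 100 K.

8200 K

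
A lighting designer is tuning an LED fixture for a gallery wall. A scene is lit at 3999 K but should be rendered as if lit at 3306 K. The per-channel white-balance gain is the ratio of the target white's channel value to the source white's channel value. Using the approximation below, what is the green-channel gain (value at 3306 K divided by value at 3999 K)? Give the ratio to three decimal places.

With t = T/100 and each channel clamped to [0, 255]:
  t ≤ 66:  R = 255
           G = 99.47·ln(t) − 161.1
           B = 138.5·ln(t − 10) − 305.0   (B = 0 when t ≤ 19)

At 3999 K (t = 39.99):
  G = 99.47·ln 39.99 − 161.1 = 99.47·3.6886 − 161.1 = 205.808.
At 3306 K (t = 33.06):
  G = 99.47·ln 33.06 − 161.1 = 99.47·3.4983 − 161.1 = 186.878.
Gain = 186.878 / 205.808 = 0.9080 → 0.908.

0.908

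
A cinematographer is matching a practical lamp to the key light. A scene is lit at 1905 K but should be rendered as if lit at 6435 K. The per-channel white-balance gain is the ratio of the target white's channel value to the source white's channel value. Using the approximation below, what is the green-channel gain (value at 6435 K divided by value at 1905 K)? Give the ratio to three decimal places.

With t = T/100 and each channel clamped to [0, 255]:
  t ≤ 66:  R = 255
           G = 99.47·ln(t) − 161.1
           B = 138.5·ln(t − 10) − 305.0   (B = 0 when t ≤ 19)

At 1905 K (t = 19.05):
  G = 99.47·ln 19.05 − 161.1 = 99.47·2.9471 − 161.1 = 132.045.
At 6435 K (t = 64.35):
  G = 99.47·ln 64.35 − 161.1 = 99.47·4.1643 − 161.1 = 253.127.
Gain = 253.127 / 132.045 = 1.9170 → 1.917.

1.917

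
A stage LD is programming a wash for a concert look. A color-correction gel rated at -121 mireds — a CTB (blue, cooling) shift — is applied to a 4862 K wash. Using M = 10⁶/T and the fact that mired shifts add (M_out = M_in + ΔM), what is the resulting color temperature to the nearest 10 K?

M_in = 10⁶/4862 = 205.68 mireds.
M_out = 205.68 + (-121) = 84.68 mireds.
T_out = 10⁶/84.68 = 11809.6 K → 11810 K.

11810 K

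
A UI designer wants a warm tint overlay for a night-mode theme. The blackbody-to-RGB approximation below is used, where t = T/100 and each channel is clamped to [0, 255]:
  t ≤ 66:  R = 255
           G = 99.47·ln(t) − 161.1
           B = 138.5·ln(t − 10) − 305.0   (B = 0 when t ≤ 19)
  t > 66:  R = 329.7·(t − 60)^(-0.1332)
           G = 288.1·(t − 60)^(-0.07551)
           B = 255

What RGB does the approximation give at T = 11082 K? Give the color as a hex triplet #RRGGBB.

t = 11082/100 = 110.82; the t > 66 branch applies.
R = 329.7·(110.82 − 60)^(-0.1332) = 329.7·50.82^(-0.1332) = 329.7·0.59259 = 195.378.
G = 288.1·(110.82 − 60)^(-0.07551) = 288.1·50.82^(-0.07551) = 288.1·0.74332 = 214.151.
B = 255 by definition for t > 66.
Rounded: (195, 214, 255).
In hex: #C3D6FF.

#C3D6FF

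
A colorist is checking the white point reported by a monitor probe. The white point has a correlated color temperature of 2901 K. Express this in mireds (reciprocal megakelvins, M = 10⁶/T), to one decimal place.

M = 10⁶ / 2901 = 344.709 → 344.7 mireds.

344.7 mireds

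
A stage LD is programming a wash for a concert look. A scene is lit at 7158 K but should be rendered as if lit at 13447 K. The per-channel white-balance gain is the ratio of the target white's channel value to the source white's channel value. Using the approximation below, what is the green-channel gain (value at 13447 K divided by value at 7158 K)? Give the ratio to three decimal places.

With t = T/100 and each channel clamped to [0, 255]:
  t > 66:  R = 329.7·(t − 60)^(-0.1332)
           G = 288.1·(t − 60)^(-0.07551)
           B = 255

0.869

At 7158 K (t = 71.58):
  G = 288.1·(71.58 − 60)^(-0.07551) = 288.1·11.58^(-0.07551) = 288.1·0.83115 = 239.454.
At 13447 K (t = 134.47):
  G = 288.1·(134.47 − 60)^(-0.07551) = 288.1·74.47^(-0.07551) = 288.1·0.72218 = 208.061.
Gain = 208.061 / 239.454 = 0.8689 → 0.869.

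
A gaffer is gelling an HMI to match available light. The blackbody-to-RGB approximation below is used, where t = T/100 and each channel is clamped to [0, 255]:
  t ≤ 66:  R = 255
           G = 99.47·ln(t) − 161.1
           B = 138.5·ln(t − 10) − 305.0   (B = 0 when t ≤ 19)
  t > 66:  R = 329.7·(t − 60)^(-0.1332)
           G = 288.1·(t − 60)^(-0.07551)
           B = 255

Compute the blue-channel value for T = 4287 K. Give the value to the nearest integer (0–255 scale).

t = 4287/100 = 42.87; the t ≤ 66 branch applies.
B = 138.5·ln(42.87 − 10) − 305.0 = 138.5·ln 32.87 − 305.0 = 138.5·3.4926 − 305.0 = 178.720.
Rounded: 179.

179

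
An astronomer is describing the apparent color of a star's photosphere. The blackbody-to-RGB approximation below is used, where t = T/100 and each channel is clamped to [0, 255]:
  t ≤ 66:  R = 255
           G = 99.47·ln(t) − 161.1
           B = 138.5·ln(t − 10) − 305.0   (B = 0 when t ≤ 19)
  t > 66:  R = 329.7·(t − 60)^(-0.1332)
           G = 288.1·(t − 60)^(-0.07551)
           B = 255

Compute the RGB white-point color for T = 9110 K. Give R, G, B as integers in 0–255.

t = 9110/100 = 91.1; the t > 66 branch applies.
R = 329.7·(91.1 − 60)^(-0.1332) = 329.7·31.1^(-0.1332) = 329.7·0.63265 = 208.585.
G = 288.1·(91.1 − 60)^(-0.07551) = 288.1·31.1^(-0.07551) = 288.1·0.77140 = 222.241.
B = 255 by definition for t > 66.
Rounded: (209, 222, 255).

R=209, G=222, B=255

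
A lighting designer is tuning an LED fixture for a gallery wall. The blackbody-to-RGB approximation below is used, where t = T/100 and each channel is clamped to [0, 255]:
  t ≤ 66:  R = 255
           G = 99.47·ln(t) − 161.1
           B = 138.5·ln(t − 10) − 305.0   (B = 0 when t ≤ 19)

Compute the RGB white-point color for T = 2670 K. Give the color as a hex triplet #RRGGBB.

#FFA655

t = 2670/100 = 26.7; the t ≤ 66 branch applies.
R = 255 by definition for t ≤ 66.
G = 99.47·ln 26.7 − 161.1 = 99.47·3.2847 − 161.1 = 165.625.
B = 138.5·ln(26.7 − 10) − 305.0 = 138.5·ln 16.7 − 305.0 = 138.5·2.8154 − 305.0 = 84.934.
Rounded: (255, 166, 85).
In hex: #FFA655.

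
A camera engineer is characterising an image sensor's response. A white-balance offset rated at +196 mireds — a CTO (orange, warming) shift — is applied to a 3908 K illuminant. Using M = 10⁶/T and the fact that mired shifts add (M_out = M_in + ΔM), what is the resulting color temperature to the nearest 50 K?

M_in = 10⁶/3908 = 255.89 mireds.
M_out = 255.89 + (+196) = 451.89 mireds.
T_out = 10⁶/451.89 = 2213.0 K → 2200 K.

2200 K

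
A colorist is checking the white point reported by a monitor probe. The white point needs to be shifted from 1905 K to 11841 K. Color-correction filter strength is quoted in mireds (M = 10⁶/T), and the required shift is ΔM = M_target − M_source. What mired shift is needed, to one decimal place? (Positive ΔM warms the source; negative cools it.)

-440.5 mireds

M_source = 10⁶/1905 = 524.934; M_target = 10⁶/11841 = 84.452.
ΔM = 84.452 − 524.934 = -440.482 → -440.5 mireds, a cooling shift.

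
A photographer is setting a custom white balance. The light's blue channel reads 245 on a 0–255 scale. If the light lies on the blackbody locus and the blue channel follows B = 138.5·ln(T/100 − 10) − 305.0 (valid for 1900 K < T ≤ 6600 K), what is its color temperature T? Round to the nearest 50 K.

ln(t − 10) = (245 + 305.0) / 138.5 = 3.9711.
t − 10 = e^3.9711 = 53.044, so t = 63.044.
T = 100·t = 6304 K → 6300 K to the nearest 50 K.

6300 K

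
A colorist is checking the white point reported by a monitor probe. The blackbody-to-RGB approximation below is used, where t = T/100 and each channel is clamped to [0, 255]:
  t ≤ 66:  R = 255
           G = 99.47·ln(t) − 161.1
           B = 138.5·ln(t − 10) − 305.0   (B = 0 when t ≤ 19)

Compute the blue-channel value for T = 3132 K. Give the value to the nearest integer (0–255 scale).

t = 3132/100 = 31.32; the t ≤ 66 branch applies.
B = 138.5·ln(31.32 − 10) − 305.0 = 138.5·ln 21.32 − 305.0 = 138.5·3.0596 − 305.0 = 118.761.
Rounded: 119.

119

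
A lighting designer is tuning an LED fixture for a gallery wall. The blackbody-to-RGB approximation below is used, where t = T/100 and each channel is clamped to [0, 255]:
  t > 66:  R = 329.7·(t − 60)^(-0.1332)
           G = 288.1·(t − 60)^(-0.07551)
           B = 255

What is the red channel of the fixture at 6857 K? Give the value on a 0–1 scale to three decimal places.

0.971

t = 6857/100 = 68.57; the t > 66 branch applies.
R = 329.7·(68.57 − 60)^(-0.1332) = 329.7·8.57^(-0.1332) = 329.7·0.75115 = 247.654.
On a 0–1 scale: 247.654/255 = 0.9712 → 0.971.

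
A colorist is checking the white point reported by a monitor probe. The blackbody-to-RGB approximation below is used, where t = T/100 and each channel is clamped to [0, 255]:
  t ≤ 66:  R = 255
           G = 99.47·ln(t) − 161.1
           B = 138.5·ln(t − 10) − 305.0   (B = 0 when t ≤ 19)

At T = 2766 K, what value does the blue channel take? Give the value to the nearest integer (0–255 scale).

t = 2766/100 = 27.66; the t ≤ 66 branch applies.
B = 138.5·ln(27.66 − 10) − 305.0 = 138.5·ln 17.66 − 305.0 = 138.5·2.8713 − 305.0 = 92.675.
Rounded: 93.

93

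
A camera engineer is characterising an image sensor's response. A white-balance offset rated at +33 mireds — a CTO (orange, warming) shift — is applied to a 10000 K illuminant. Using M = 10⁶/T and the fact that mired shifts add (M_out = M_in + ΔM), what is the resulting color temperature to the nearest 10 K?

M_in = 10⁶/10000 = 100.00 mireds.
M_out = 100.00 + (+33) = 133.00 mireds.
T_out = 10⁶/133.00 = 7518.8 K → 7520 K.

7520 K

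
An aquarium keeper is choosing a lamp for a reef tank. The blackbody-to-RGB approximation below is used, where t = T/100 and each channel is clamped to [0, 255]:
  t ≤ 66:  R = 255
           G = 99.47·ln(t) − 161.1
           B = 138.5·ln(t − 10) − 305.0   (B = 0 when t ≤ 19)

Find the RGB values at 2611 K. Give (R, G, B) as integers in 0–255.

t = 2611/100 = 26.11; the t ≤ 66 branch applies.
R = 255 by definition for t ≤ 66.
G = 99.47·ln 26.11 − 161.1 = 99.47·3.2623 − 161.1 = 163.403.
B = 138.5·ln(26.11 − 10) − 305.0 = 138.5·ln 16.11 − 305.0 = 138.5·2.7794 − 305.0 = 79.952.
Rounded: (255, 163, 80).

(255, 163, 80)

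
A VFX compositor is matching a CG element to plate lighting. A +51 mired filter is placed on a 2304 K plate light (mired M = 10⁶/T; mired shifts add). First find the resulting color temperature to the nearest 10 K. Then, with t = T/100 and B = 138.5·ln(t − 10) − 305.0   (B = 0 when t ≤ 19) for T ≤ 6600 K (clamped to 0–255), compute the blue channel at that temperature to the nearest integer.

22

M_in = 10⁶/2304 = 434.03; M_out = 434.03 + (+51) = 485.03.
T_out = 10⁶/485.03 = 2061.7 K → 2060 K; t = 20.6.
B = 138.5·ln(20.6 − 10) − 305.0 = 138.5·ln 10.6 − 305.0 = 138.5·2.3609 − 305.0 = 21.978.
Rounded: 22.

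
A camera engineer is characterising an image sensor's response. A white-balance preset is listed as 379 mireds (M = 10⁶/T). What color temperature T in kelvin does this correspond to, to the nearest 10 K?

T = 10⁶ / 379 = 2638.52 K → 2640 K.

2640 K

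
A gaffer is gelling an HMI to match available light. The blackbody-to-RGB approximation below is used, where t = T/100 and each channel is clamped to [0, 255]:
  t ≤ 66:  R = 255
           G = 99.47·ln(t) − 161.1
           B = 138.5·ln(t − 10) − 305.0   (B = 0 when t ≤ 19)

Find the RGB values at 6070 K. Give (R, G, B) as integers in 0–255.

t = 6070/100 = 60.7; the t ≤ 66 branch applies.
R = 255 by definition for t ≤ 66.
G = 99.47·ln 60.7 − 161.1 = 99.47·4.1059 − 161.1 = 247.318.
B = 138.5·ln(60.7 − 10) − 305.0 = 138.5·ln 50.7 − 305.0 = 138.5·3.9259 − 305.0 = 238.741.
Rounded: (255, 247, 239).

(255, 247, 239)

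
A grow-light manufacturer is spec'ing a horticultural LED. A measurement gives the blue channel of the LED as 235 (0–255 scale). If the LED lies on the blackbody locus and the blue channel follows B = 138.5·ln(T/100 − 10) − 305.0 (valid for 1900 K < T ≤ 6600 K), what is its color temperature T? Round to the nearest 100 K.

ln(t − 10) = (235 + 305.0) / 138.5 = 3.8989.
t − 10 = e^3.8989 = 49.349, so t = 59.349.
T = 100·t = 5935 K → 5900 K to the nearest 100 K.

5900 K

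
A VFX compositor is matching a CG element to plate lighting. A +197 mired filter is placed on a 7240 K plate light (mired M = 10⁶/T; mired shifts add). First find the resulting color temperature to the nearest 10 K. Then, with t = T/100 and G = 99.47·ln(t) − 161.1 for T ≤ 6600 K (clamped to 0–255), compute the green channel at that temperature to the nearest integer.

177

M_in = 10⁶/7240 = 138.12; M_out = 138.12 + (+197) = 335.12.
T_out = 10⁶/335.12 = 2984.0 K → 2980 K; t = 29.8.
G = 99.47·ln 29.8 − 161.1 = 99.47·3.3945 − 161.1 = 176.552.
Rounded: 177.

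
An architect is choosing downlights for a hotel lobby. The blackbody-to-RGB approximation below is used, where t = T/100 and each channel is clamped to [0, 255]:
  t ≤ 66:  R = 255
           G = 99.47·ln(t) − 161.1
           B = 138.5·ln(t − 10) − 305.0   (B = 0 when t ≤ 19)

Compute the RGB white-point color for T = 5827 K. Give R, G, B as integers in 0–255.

R=255, G=243, B=232

t = 5827/100 = 58.27; the t ≤ 66 branch applies.
R = 255 by definition for t ≤ 66.
G = 99.47·ln 58.27 − 161.1 = 99.47·4.0651 − 161.1 = 243.254.
B = 138.5·ln(58.27 − 10) − 305.0 = 138.5·ln 48.27 − 305.0 = 138.5·3.8768 − 305.0 = 231.938.
Rounded: (255, 243, 232).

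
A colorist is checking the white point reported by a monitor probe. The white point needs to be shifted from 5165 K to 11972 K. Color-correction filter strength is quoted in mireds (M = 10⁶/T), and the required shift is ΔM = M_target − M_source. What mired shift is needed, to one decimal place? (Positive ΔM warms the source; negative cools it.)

M_source = 10⁶/5165 = 193.611; M_target = 10⁶/11972 = 83.528.
ΔM = 83.528 − 193.611 = -110.083 → -110.1 mireds, a cooling shift.

-110.1 mireds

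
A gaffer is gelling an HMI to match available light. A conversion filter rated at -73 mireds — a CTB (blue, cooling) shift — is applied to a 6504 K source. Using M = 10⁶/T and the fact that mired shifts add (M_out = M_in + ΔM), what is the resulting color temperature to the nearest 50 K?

M_in = 10⁶/6504 = 153.75 mireds.
M_out = 153.75 + (-73) = 80.75 mireds.
T_out = 10⁶/80.75 = 12383.7 K → 12400 K.

12400 K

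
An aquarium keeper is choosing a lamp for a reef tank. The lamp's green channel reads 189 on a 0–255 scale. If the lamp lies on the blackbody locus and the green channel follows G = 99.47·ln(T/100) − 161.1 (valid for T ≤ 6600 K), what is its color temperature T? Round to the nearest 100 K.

ln t = (189 + 161.1) / 99.47 = 3.5197.
t = e^3.5197 = 33.773.
T = 100·t = 3377 K → 3400 K to the nearest 100 K.

3400 K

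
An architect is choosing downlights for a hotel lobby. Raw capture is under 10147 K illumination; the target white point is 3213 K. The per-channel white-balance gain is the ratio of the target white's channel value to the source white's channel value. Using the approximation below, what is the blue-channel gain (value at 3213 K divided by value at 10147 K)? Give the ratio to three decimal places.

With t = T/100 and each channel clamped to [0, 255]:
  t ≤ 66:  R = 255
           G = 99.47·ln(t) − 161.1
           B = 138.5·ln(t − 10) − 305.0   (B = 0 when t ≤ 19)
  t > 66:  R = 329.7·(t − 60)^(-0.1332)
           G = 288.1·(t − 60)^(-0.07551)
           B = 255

At 10147 K (t = 101.47):
  B = 255 by definition for t > 66.
At 3213 K (t = 32.13):
  B = 138.5·ln(32.13 − 10) − 305.0 = 138.5·ln 22.13 − 305.0 = 138.5·3.0969 − 305.0 = 123.925.
Gain = 123.925 / 255.000 = 0.4860 → 0.486.

0.486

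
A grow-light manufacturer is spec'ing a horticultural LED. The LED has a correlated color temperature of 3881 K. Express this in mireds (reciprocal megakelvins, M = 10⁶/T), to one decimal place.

257.7 mireds

M = 10⁶ / 3881 = 257.666 → 257.7 mireds.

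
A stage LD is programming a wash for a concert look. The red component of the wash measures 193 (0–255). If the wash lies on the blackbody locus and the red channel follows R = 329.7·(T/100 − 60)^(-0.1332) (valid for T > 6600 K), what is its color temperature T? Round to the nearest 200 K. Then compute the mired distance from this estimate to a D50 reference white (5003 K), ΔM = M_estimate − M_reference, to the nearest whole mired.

-114 mireds

(t − 60)^(-0.1332) = 193/329.7 = 0.58538.
t − 60 = 0.58538^(1/-0.1332) = 0.58538^(-7.508) = 55.713, so t = 115.713.
T = 100·t = 11571 K → 11600 K to the nearest 200 K.
M_estimate = 10⁶/11600 = 86.21; M_reference = 10⁶/5003 = 199.88.
ΔM = 86.21 − 199.88 = -113.67 → -114 mireds.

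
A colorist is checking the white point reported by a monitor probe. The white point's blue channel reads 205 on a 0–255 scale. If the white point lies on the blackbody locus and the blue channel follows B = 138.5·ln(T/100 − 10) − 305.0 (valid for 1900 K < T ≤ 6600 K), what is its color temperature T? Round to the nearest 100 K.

ln(t − 10) = (205 + 305.0) / 138.5 = 3.6823.
t − 10 = e^3.6823 = 39.738, so t = 49.738.
T = 100·t = 4974 K → 5000 K to the nearest 100 K.

5000 K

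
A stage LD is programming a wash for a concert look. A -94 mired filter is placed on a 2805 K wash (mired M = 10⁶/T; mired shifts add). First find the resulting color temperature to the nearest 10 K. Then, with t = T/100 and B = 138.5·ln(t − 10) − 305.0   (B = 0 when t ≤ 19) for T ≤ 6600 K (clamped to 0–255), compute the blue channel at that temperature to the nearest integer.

M_in = 10⁶/2805 = 356.51; M_out = 356.51 + (-94) = 262.51.
T_out = 10⁶/262.51 = 3809.4 K → 3810 K; t = 38.1.
B = 138.5·ln(38.1 − 10) − 305.0 = 138.5·ln 28.1 − 305.0 = 138.5·3.3358 − 305.0 = 157.004.
Rounded: 157.

157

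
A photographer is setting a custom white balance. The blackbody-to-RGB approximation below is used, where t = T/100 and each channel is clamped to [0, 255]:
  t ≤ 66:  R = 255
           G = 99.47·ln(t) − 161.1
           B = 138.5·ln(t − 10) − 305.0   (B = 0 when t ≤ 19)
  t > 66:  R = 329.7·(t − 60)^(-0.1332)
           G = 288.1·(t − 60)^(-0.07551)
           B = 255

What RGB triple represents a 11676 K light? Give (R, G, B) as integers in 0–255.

(193, 212, 255)

t = 11676/100 = 116.76; the t > 66 branch applies.
R = 329.7·(116.76 − 60)^(-0.1332) = 329.7·56.76^(-0.1332) = 329.7·0.58393 = 192.522.
G = 288.1·(116.76 − 60)^(-0.07551) = 288.1·56.76^(-0.07551) = 288.1·0.73714 = 212.371.
B = 255 by definition for t > 66.
Rounded: (193, 212, 255).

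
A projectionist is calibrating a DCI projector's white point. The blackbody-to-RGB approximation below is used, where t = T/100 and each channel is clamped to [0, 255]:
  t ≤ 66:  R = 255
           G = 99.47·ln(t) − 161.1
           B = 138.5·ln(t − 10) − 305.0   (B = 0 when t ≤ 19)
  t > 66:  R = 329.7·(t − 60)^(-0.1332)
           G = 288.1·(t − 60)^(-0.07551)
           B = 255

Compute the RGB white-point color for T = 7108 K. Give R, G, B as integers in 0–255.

t = 7108/100 = 71.08; the t > 66 branch applies.
R = 329.7·(71.08 − 60)^(-0.1332) = 329.7·11.08^(-0.1332) = 329.7·0.72588 = 239.324.
G = 288.1·(71.08 − 60)^(-0.07551) = 288.1·11.08^(-0.07551) = 288.1·0.83392 = 240.254.
B = 255 by definition for t > 66.
Rounded: (239, 240, 255).

R=239, G=240, B=255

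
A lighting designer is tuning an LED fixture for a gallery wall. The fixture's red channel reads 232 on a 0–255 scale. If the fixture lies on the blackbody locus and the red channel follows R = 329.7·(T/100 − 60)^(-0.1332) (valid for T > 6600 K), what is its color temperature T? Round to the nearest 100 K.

(t − 60)^(-0.1332) = 232/329.7 = 0.70367.
t − 60 = 0.70367^(1/-0.1332) = 0.70367^(-7.508) = 13.992, so t = 73.992.
T = 100·t = 7399 K → 7400 K to the nearest 100 K.

7400 K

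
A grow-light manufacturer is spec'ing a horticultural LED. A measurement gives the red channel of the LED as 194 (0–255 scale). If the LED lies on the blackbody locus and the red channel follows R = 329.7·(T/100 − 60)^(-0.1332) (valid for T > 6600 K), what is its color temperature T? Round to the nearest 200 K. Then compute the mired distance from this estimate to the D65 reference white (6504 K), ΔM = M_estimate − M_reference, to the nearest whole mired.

(t − 60)^(-0.1332) = 194/329.7 = 0.58841.
t − 60 = 0.58841^(1/-0.1332) = 0.58841^(-7.508) = 53.593, so t = 113.593.
T = 100·t = 11359 K → 11400 K to the nearest 200 K.
M_estimate = 10⁶/11400 = 87.72; M_reference = 10⁶/6504 = 153.75.
ΔM = 87.72 − 153.75 = -66.03 → -66 mireds.

-66 mireds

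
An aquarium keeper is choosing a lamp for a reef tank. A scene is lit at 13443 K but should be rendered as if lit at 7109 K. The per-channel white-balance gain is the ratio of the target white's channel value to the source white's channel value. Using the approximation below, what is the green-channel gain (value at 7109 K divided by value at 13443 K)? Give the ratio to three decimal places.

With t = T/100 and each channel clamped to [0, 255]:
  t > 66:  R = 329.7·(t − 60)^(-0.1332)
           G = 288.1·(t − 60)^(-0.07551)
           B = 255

1.155

At 13443 K (t = 134.43):
  G = 288.1·(134.43 − 60)^(-0.07551) = 288.1·74.43^(-0.07551) = 288.1·0.72221 = 208.069.
At 7109 K (t = 71.09):
  G = 288.1·(71.09 − 60)^(-0.07551) = 288.1·11.09^(-0.07551) = 288.1·0.83387 = 240.237.
Gain = 240.237 / 208.069 = 1.1546 → 1.155.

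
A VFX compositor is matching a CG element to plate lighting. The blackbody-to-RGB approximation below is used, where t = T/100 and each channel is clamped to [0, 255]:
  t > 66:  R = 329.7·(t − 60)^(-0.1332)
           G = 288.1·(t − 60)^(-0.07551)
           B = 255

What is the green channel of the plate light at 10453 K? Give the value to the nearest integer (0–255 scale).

216

t = 10453/100 = 104.53; the t > 66 branch applies.
G = 288.1·(104.53 − 60)^(-0.07551) = 288.1·44.53^(-0.07551) = 288.1·0.75078 = 216.298.
Rounded: 216.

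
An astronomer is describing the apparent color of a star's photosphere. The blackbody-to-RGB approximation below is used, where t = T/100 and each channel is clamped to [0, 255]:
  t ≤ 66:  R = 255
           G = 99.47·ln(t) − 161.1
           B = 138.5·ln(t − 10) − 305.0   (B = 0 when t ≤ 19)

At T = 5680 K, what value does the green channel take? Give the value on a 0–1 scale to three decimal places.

t = 5680/100 = 56.8; the t ≤ 66 branch applies.
G = 99.47·ln 56.8 − 161.1 = 99.47·4.0395 − 161.1 = 240.713.
On a 0–1 scale: 240.713/255 = 0.9440 → 0.944.

0.944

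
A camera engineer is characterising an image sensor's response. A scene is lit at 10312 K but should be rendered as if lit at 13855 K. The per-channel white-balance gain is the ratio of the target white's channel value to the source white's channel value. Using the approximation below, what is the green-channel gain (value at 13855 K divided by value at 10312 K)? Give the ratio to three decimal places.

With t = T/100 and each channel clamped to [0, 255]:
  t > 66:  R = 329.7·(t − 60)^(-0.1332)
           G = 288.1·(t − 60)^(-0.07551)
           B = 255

0.956

At 10312 K (t = 103.12):
  G = 288.1·(103.12 − 60)^(-0.07551) = 288.1·43.12^(-0.07551) = 288.1·0.75260 = 216.825.
At 13855 K (t = 138.55):
  G = 288.1·(138.55 − 60)^(-0.07551) = 288.1·78.55^(-0.07551) = 288.1·0.71928 = 207.224.
Gain = 207.224 / 216.825 = 0.9557 → 0.956.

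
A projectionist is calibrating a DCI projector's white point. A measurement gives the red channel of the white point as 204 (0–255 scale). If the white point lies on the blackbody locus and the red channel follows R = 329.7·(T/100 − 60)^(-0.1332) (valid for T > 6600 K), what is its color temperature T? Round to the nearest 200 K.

(t − 60)^(-0.1332) = 204/329.7 = 0.61874.
t − 60 = 0.61874^(1/-0.1332) = 0.61874^(-7.508) = 36.748, so t = 96.748.
T = 100·t = 9675 K → 9600 K to the nearest 200 K.

9600 K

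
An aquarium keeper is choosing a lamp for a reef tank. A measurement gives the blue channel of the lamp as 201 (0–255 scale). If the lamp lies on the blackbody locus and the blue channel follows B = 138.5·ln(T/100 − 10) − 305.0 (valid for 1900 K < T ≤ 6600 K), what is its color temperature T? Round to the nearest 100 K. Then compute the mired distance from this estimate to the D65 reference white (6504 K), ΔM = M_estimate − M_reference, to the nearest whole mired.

ln(t − 10) = (201 + 305.0) / 138.5 = 3.6534.
t − 10 = e^3.6534 = 38.607, so t = 48.607.
T = 100·t = 4861 K → 4900 K to the nearest 100 K.
M_estimate = 10⁶/4900 = 204.08; M_reference = 10⁶/6504 = 153.75.
ΔM = 204.08 − 153.75 = 50.33 → +50 mireds.

+50 mireds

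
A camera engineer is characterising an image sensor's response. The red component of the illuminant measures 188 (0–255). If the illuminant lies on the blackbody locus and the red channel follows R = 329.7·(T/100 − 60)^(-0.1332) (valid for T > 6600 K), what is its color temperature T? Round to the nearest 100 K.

12800 K

(t − 60)^(-0.1332) = 188/329.7 = 0.57022.
t − 60 = 0.57022^(1/-0.1332) = 0.57022^(-7.508) = 67.848, so t = 127.848.
T = 100·t = 12785 K → 12800 K to the nearest 100 K.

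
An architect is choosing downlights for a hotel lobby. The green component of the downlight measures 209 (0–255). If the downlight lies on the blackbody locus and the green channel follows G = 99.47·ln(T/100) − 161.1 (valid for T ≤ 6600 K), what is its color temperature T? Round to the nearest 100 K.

4100 K

ln t = (209 + 161.1) / 99.47 = 3.7207.
t = e^3.7207 = 41.294.
T = 100·t = 4129 K → 4100 K to the nearest 100 K.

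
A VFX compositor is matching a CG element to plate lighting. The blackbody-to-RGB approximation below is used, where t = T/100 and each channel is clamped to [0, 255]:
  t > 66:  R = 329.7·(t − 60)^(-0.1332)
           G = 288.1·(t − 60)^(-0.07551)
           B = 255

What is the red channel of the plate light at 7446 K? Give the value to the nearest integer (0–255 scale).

t = 7446/100 = 74.46; the t > 66 branch applies.
R = 329.7·(74.46 − 60)^(-0.1332) = 329.7·14.46^(-0.1332) = 329.7·0.70059 = 230.985.
Rounded: 231.

231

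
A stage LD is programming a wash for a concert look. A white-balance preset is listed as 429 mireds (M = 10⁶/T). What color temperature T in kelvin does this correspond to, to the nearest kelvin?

2331 K

T = 10⁶ / 429 = 2331.00 K → 2331 K.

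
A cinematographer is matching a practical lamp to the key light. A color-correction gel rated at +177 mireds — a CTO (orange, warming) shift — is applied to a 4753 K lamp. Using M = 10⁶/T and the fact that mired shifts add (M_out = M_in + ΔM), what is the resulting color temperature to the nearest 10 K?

2580 K

M_in = 10⁶/4753 = 210.39 mireds.
M_out = 210.39 + (+177) = 387.39 mireds.
T_out = 10⁶/387.39 = 2581.4 K → 2580 K.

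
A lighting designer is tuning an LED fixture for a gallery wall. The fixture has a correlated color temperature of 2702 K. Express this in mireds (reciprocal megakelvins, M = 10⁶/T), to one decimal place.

M = 10⁶ / 2702 = 370.096 → 370.1 mireds.

370.1 mireds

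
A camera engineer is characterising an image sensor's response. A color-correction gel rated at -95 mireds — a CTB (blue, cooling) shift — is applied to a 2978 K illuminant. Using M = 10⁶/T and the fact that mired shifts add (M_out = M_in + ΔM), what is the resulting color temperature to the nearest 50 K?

M_in = 10⁶/2978 = 335.80 mireds.
M_out = 335.80 + (-95) = 240.80 mireds.
T_out = 10⁶/240.80 = 4152.9 K → 4150 K.

4150 K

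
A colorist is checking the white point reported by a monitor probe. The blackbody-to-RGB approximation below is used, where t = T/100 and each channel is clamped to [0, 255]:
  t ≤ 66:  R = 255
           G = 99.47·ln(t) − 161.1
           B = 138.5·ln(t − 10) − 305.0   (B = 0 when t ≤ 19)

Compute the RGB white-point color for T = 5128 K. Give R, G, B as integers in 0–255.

t = 5128/100 = 51.28; the t ≤ 66 branch applies.
R = 255 by definition for t ≤ 66.
G = 99.47·ln 51.28 − 161.1 = 99.47·3.9373 − 161.1 = 230.543.
B = 138.5·ln(51.28 − 10) − 305.0 = 138.5·ln 41.28 − 305.0 = 138.5·3.7204 − 305.0 = 210.272.
Rounded: (255, 231, 210).

R=255, G=231, B=210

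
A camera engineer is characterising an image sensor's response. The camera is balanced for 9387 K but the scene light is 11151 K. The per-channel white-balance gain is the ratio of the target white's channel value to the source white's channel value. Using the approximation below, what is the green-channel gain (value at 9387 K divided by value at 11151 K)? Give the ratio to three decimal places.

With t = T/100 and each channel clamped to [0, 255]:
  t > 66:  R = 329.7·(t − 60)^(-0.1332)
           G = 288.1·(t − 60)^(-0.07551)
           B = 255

1.032

At 11151 K (t = 111.51):
  G = 288.1·(111.51 − 60)^(-0.07551) = 288.1·51.51^(-0.07551) = 288.1·0.74257 = 213.933.
At 9387 K (t = 93.87):
  G = 288.1·(93.87 − 60)^(-0.07551) = 288.1·33.87^(-0.07551) = 288.1·0.76645 = 220.814.
Gain = 220.814 / 213.933 = 1.0322 → 1.032.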